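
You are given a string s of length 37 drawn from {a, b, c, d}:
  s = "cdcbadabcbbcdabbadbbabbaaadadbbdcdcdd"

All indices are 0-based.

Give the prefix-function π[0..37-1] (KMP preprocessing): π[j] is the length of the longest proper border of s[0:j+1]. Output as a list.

[0, 0, 1, 0, 0, 0, 0, 0, 1, 0, 0, 1, 2, 0, 0, 0, 0, 0, 0, 0, 0, 0, 0, 0, 0, 0, 0, 0, 0, 0, 0, 0, 1, 2, 3, 2, 0]

π[0] = 0
j=1 s[j]='d': π[1]=0 (border '')
j=2 s[j]='c': π[2]=1 (border 'c')
j=3 s[j]='b': k: 1→0; π[3]=0 (border '')
j=4 s[j]='a': π[4]=0 (border '')
j=5 s[j]='d': π[5]=0 (border '')
j=6 s[j]='a': π[6]=0 (border '')
j=7 s[j]='b': π[7]=0 (border '')
j=8 s[j]='c': π[8]=1 (border 'c')
j=9 s[j]='b': k: 1→0; π[9]=0 (border '')
j=10 s[j]='b': π[10]=0 (border '')
j=11 s[j]='c': π[11]=1 (border 'c')
j=12 s[j]='d': π[12]=2 (border 'cd')
j=13 s[j]='a': k: 2→0; π[13]=0 (border '')
j=14 s[j]='b': π[14]=0 (border '')
j=15 s[j]='b': π[15]=0 (border '')
j=16 s[j]='a': π[16]=0 (border '')
j=17 s[j]='d': π[17]=0 (border '')
j=18 s[j]='b': π[18]=0 (border '')
j=19 s[j]='b': π[19]=0 (border '')
j=20 s[j]='a': π[20]=0 (border '')
j=21 s[j]='b': π[21]=0 (border '')
j=22 s[j]='b': π[22]=0 (border '')
j=23 s[j]='a': π[23]=0 (border '')
j=24 s[j]='a': π[24]=0 (border '')
j=25 s[j]='a': π[25]=0 (border '')
j=26 s[j]='d': π[26]=0 (border '')
j=27 s[j]='a': π[27]=0 (border '')
j=28 s[j]='d': π[28]=0 (border '')
j=29 s[j]='b': π[29]=0 (border '')
j=30 s[j]='b': π[30]=0 (border '')
j=31 s[j]='d': π[31]=0 (border '')
j=32 s[j]='c': π[32]=1 (border 'c')
j=33 s[j]='d': π[33]=2 (border 'cd')
j=34 s[j]='c': π[34]=3 (border 'cdc')
j=35 s[j]='d': k: 3→1; π[35]=2 (border 'cd')
j=36 s[j]='d': k: 2→0; π[36]=0 (border '')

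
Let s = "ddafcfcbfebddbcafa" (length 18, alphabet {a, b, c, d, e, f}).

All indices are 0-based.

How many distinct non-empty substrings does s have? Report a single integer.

rank→(start, suffix):
  0 → (17, 'a')
  1 → (15, 'afa')
  2 → (2, 'afcfcbfebddbcafa')
  3 → (13, 'bcafa')
  4 → (10, 'bddbcafa')
  5 → (7, 'bfebddbcafa')
  6 → (14, 'cafa')
  7 → (6, 'cbfebddbcafa')
  8 → (4, 'cfcbfebddbcafa')
  9 → (1, 'dafcfcbfebddbcafa')
  10 → (12, 'dbcafa')
  11 → (0, 'ddafcfcbfebddbcafa')
  12 → (11, 'ddbcafa')
  13 → (9, 'ebddbcafa')
  14 → (16, 'fa')
  15 → (5, 'fcbfebddbcafa')
  16 → (3, 'fcfcbfebddbcafa')
  17 → (8, 'febddbcafa')

SA = [17, 15, 2, 13, 10, 7, 14, 6, 4, 1, 12, 0, 11, 9, 16, 5, 3, 8]
rank  pair      lcp
   1  s[17:],s[15:]  1  'a'
   2  s[15:],s[2:]  2  'af'
   3  s[2:],s[13:]  0  ''
   4  s[13:],s[10:]  1  'b'
   5  s[10:],s[7:]  1  'b'
   6  s[7:],s[14:]  0  ''
   7  s[14:],s[6:]  1  'c'
   8  s[6:],s[4:]  1  'c'
   9  s[4:],s[1:]  0  ''
  10  s[1:],s[12:]  1  'd'
  11  s[12:],s[0:]  1  'd'
  12  s[0:],s[11:]  2  'dd'
  13  s[11:],s[9:]  0  ''
  14  s[9:],s[16:]  0  ''
  15  s[16:],s[5:]  1  'f'
  16  s[5:],s[3:]  2  'fc'
  17  s[3:],s[8:]  1  'f'

n(n+1)/2 = 18·19/2 = 171
Σ LCP = 0 + 1 + 2 + 0 + 1 + 1 + 0 + 1 + 1 + 0 + 1 + 1 + 2 + 0 + 0 + 1 + 2 + 1 = 15
distinct = 171 − 15 = 156

156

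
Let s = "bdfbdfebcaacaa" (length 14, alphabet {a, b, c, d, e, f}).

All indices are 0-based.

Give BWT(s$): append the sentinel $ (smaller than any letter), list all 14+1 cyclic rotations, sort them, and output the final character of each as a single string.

rank  rotation         last
    0  $bdfbdfebcaacaa  a
    1  a$bdfbdfebcaaca  a
    2  aa$bdfbdfebcaac  c
    3  aacaa$bdfbdfebc  c
    4  acaa$bdfbdfebca  a
    5  bcaacaa$bdfbdfe  e
    6  bdfbdfebcaacaa$  $
    7  bdfebcaacaa$bdf  f
    8  caa$bdfbdfebcaa  a
    9  caacaa$bdfbdfeb  b
   10  dfbdfebcaacaa$b  b
   11  dfebcaacaa$bdfb  b
   12  ebcaacaa$bdfbdf  f
   13  fbdfebcaacaa$bd  d
   14  febcaacaa$bdfbd  d

aaccae$fabbbfdd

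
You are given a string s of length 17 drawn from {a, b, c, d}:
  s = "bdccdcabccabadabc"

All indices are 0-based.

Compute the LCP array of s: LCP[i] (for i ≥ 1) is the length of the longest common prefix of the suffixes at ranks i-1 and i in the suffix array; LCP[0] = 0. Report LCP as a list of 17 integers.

rank | idx | suffix
   0 |  10 | abadabc
   1 |  14 | abc
   2 |   6 | abccabadabc
   3 |  12 | adabc
   4 |  11 | badabc
   5 |  15 | bc
   6 |   7 | bccabadabc
   7 |   0 | bdccdcabccabadabc
   8 |  16 | c
   9 |   9 | cabadabc
  10 |   5 | cabccabadabc
  11 |   8 | ccabadabc
  12 |   2 | ccdcabccabadabc
  13 |   3 | cdcabccabadabc
  14 |  13 | dabc
  15 |   4 | dcabccabadabc
  16 |   1 | dccdcabccabadabc

SA = [10, 14, 6, 12, 11, 15, 7, 0, 16, 9, 5, 8, 2, 3, 13, 4, 1]
i: (SA[i-1],SA[i]) lcp shared
  1: (10,14) 2 'ab'
  2: (14,6) 3 'abc'
  3: (6,12) 1 'a'
  4: (12,11) 0 ''
  5: (11,15) 1 'b'
  6: (15,7) 2 'bc'
  7: (7,0) 1 'b'
  8: (0,16) 0 ''
  9: (16,9) 1 'c'
  10: (9,5) 3 'cab'
  11: (5,8) 1 'c'
  12: (8,2) 2 'cc'
  13: (2,3) 1 'c'
  14: (3,13) 0 ''
  15: (13,4) 1 'd'
  16: (4,1) 2 'dc'

[0, 2, 3, 1, 0, 1, 2, 1, 0, 1, 3, 1, 2, 1, 0, 1, 2]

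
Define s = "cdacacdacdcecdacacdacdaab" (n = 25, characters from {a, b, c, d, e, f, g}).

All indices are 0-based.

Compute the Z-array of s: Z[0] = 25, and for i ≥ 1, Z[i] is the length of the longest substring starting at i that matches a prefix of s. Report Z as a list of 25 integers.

[25, 0, 0, 1, 0, 4, 0, 0, 2, 0, 1, 0, 10, 0, 0, 1, 0, 4, 0, 0, 3, 0, 0, 0, 0]

Z[0]=25
i=1: fresh scan; Z[1]=0
i=2: fresh scan; Z[2]=0
i=3: fresh scan; Z[3]=1 extend→box=[3,4)
i=4: fresh scan; Z[4]=0
i=5: fresh scan; Z[5]=4 extend→box=[5,9)
i=6: min(r-i=3, Z[1]=0)=0; Z[6]=0
i=7: min(r-i=2, Z[2]=0)=0; Z[7]=0
i=8: min(r-i=1, Z[3]=1)=1; Z[8]=2 extend→box=[8,10)
i=9: min(r-i=1, Z[1]=0)=0; Z[9]=0
i=10: fresh scan; Z[10]=1 extend→box=[10,11)
i=11: fresh scan; Z[11]=0
i=12: fresh scan; Z[12]=10 extend→box=[12,22)
i=13: min(r-i=9, Z[1]=0)=0; Z[13]=0
i=14: min(r-i=8, Z[2]=0)=0; Z[14]=0
i=15: min(r-i=7, Z[3]=1)=1; Z[15]=1
i=16: min(r-i=6, Z[4]=0)=0; Z[16]=0
i=17: min(r-i=5, Z[5]=4)=4; Z[17]=4
i=18: min(r-i=4, Z[6]=0)=0; Z[18]=0
i=19: min(r-i=3, Z[7]=0)=0; Z[19]=0
i=20: min(r-i=2, Z[8]=2)=2; Z[20]=3 extend→box=[20,23)
i=21: min(r-i=2, Z[1]=0)=0; Z[21]=0
i=22: min(r-i=1, Z[2]=0)=0; Z[22]=0
i=23: fresh scan; Z[23]=0
i=24: fresh scan; Z[24]=0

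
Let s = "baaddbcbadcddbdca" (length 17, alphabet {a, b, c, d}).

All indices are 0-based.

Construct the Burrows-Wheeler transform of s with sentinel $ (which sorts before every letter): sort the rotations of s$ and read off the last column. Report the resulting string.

acbba$cdddbdddbaac

rank  rotation            last
    0  $baaddbcbadcddbdca  a
    1  a$baaddbcbadcddbdc  c
    2  aaddbcbadcddbdca$b  b
    3  adcddbdca$baaddbcb  b
    4  addbcbadcddbdca$ba  a
    5  baaddbcbadcddbdca$  $
    6  badcddbdca$baaddbc  c
    7  bcbadcddbdca$baadd  d
    8  bdca$baaddbcbadcdd  d
    9  ca$baaddbcbadcddbd  d
   10  cbadcddbdca$baaddb  b
   11  cddbdca$baaddbcbad  d
   12  dbcbadcddbdca$baad  d
   13  dbdca$baaddbcbadcd  d
   14  dca$baaddbcbadcddb  b
   15  dcddbdca$baaddbcba  a
   16  ddbcbadcddbdca$baa  a
   17  ddbdca$baaddbcbadc  c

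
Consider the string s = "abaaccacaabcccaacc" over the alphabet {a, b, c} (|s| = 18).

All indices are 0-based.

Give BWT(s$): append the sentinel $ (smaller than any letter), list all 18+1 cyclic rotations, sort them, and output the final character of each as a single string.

rank  rotation             last
    0  $abaaccacaabcccaacc  c
    1  aabcccaacc$abaaccac  c
    2  aacc$abaaccacaabccc  c
    3  aaccacaabcccaacc$ab  b
    4  abaaccacaabcccaacc$  $
    5  abcccaacc$abaaccaca  a
    6  acaabcccaacc$abaacc  c
    7  acc$abaaccacaabccca  a
    8  accacaabcccaacc$aba  a
    9  baaccacaabcccaacc$a  a
   10  bcccaacc$abaaccacaa  a
   11  c$abaaccacaabcccaac  c
   12  caabcccaacc$abaacca  a
   13  caacc$abaaccacaabcc  c
   14  cacaabcccaacc$abaac  c
   15  cc$abaaccacaabcccaa  a
   16  ccaacc$abaaccacaabc  c
   17  ccacaabcccaacc$abaa  a
   18  cccaacc$abaaccacaab  b

cccb$acaaaacaccacab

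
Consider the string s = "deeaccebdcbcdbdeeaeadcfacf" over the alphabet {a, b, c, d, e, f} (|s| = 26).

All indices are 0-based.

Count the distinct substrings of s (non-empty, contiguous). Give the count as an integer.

320

sorted suffixes:
  #0 SA[0]=3  'accebdcbcdbdeeaeadcfacf'
  #1 SA[1]=23  'acf'
  #2 SA[2]=19  'adcfacf'
  #3 SA[3]=17  'aeadcfacf'
  #4 SA[4]=10  'bcdbdeeaeadcfacf'
  #5 SA[5]=7  'bdcbcdbdeeaeadcfacf'
  #6 SA[6]=13  'bdeeaeadcfacf'
  #7 SA[7]=9  'cbcdbdeeaeadcfacf'
  #8 SA[8]=4  'ccebdcbcdbdeeaeadcfacf'
  #9 SA[9]=11  'cdbdeeaeadcfacf'
  #10 SA[10]=5  'cebdcbcdbdeeaeadcfacf'
  #11 SA[11]=24  'cf'
  #12 SA[12]=21  'cfacf'
  #13 SA[13]=12  'dbdeeaeadcfacf'
  #14 SA[14]=8  'dcbcdbdeeaeadcfacf'
  #15 SA[15]=20  'dcfacf'
  #16 SA[16]=0  'deeaccebdcbcdbdeeaeadcfacf'
  #17 SA[17]=14  'deeaeadcfacf'
  #18 SA[18]=2  'eaccebdcbcdbdeeaeadcfacf'
  #19 SA[19]=18  'eadcfacf'
  #20 SA[20]=16  'eaeadcfacf'
  #21 SA[21]=6  'ebdcbcdbdeeaeadcfacf'
  #22 SA[22]=1  'eeaccebdcbcdbdeeaeadcfacf'
  #23 SA[23]=15  'eeaeadcfacf'
  #24 SA[24]=25  'f'
  #25 SA[25]=22  'facf'

SA = [3, 23, 19, 17, 10, 7, 13, 9, 4, 11, 5, 24, 21, 12, 8, 20, 0, 14, 2, 18, 16, 6, 1, 15, 25, 22]
i: (SA[i-1],SA[i]) lcp shared
  1: (3,23) 2 'ac'
  2: (23,19) 1 'a'
  3: (19,17) 1 'a'
  4: (17,10) 0 ''
  5: (10,7) 1 'b'
  6: (7,13) 2 'bd'
  7: (13,9) 0 ''
  8: (9,4) 1 'c'
  9: (4,11) 1 'c'
  10: (11,5) 1 'c'
  11: (5,24) 1 'c'
  12: (24,21) 2 'cf'
  13: (21,12) 0 ''
  14: (12,8) 1 'd'
  15: (8,20) 2 'dc'
  16: (20,0) 1 'd'
  17: (0,14) 4 'deea'
  18: (14,2) 0 ''
  19: (2,18) 2 'ea'
  20: (18,16) 2 'ea'
  21: (16,6) 1 'e'
  22: (6,1) 1 'e'
  23: (1,15) 3 'eea'
  24: (15,25) 0 ''
  25: (25,22) 1 'f'

n(n+1)/2 = 26·27/2 = 351
Σ LCP = 0 + 2 + 1 + 1 + 0 + 1 + 2 + 0 + 1 + 1 + 1 + 1 + 2 + 0 + 1 + 2 + 1 + 4 + 0 + 2 + 2 + 1 + 1 + 3 + 0 + 1 = 31
distinct = 351 − 31 = 320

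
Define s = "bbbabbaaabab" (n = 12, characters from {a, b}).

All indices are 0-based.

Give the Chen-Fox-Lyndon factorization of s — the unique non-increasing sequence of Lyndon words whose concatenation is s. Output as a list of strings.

emit factor 1: 'b' (i=0, period=1)
emit factor 2: 'b' (i=1, period=1)
emit factor 3: 'b' (i=2, period=1)
emit factor 4: 'abb' (i=3, period=3)
emit factor 5: 'aaabab' (i=6, period=6)

["b", "b", "b", "abb", "aaabab"]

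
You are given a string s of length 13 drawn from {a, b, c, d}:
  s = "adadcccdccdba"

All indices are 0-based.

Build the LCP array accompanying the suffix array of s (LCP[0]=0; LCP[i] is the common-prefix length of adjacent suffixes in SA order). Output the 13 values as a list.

rank→(start, suffix):
  0 → (12, 'a')
  1 → (0, 'adadcccdccdba')
  2 → (2, 'adcccdccdba')
  3 → (11, 'ba')
  4 → (4, 'cccdccdba')
  5 → (8, 'ccdba')
  6 → (5, 'ccdccdba')
  7 → (9, 'cdba')
  8 → (6, 'cdccdba')
  9 → (1, 'dadcccdccdba')
  10 → (10, 'dba')
  11 → (3, 'dcccdccdba')
  12 → (7, 'dccdba')

SA = [12, 0, 2, 11, 4, 8, 5, 9, 6, 1, 10, 3, 7]
i: (SA[i-1],SA[i]) lcp shared
  1: (12,0) 1 'a'
  2: (0,2) 2 'ad'
  3: (2,11) 0 ''
  4: (11,4) 0 ''
  5: (4,8) 2 'cc'
  6: (8,5) 3 'ccd'
  7: (5,9) 1 'c'
  8: (9,6) 2 'cd'
  9: (6,1) 0 ''
  10: (1,10) 1 'd'
  11: (10,3) 1 'd'
  12: (3,7) 3 'dcc'

[0, 1, 2, 0, 0, 2, 3, 1, 2, 0, 1, 1, 3]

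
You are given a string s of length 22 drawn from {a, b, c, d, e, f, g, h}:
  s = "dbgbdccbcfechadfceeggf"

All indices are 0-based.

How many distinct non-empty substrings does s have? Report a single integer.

sorted suffixes:
  #0 SA[0]=13  'adfceeggf'
  #1 SA[1]=7  'bcfechadfceeggf'
  #2 SA[2]=3  'bdccbcfechadfceeggf'
  #3 SA[3]=1  'bgbdccbcfechadfceeggf'
  #4 SA[4]=6  'cbcfechadfceeggf'
  #5 SA[5]=5  'ccbcfechadfceeggf'
  #6 SA[6]=16  'ceeggf'
  #7 SA[7]=8  'cfechadfceeggf'
  #8 SA[8]=11  'chadfceeggf'
  #9 SA[9]=0  'dbgbdccbcfechadfceeggf'
  #10 SA[10]=4  'dccbcfechadfceeggf'
  #11 SA[11]=14  'dfceeggf'
  #12 SA[12]=10  'echadfceeggf'
  #13 SA[13]=17  'eeggf'
  #14 SA[14]=18  'eggf'
  #15 SA[15]=21  'f'
  #16 SA[16]=15  'fceeggf'
  #17 SA[17]=9  'fechadfceeggf'
  #18 SA[18]=2  'gbdccbcfechadfceeggf'
  #19 SA[19]=20  'gf'
  #20 SA[20]=19  'ggf'
  #21 SA[21]=12  'hadfceeggf'

SA = [13, 7, 3, 1, 6, 5, 16, 8, 11, 0, 4, 14, 10, 17, 18, 21, 15, 9, 2, 20, 19, 12]
i: (SA[i-1],SA[i]) lcp shared
  1: (13,7) 0 ''
  2: (7,3) 1 'b'
  3: (3,1) 1 'b'
  4: (1,6) 0 ''
  5: (6,5) 1 'c'
  6: (5,16) 1 'c'
  7: (16,8) 1 'c'
  8: (8,11) 1 'c'
  9: (11,0) 0 ''
  10: (0,4) 1 'd'
  11: (4,14) 1 'd'
  12: (14,10) 0 ''
  13: (10,17) 1 'e'
  14: (17,18) 1 'e'
  15: (18,21) 0 ''
  16: (21,15) 1 'f'
  17: (15,9) 1 'f'
  18: (9,2) 0 ''
  19: (2,20) 1 'g'
  20: (20,19) 1 'g'
  21: (19,12) 0 ''

n(n+1)/2 = 22·23/2 = 253
Σ LCP = 0 + 0 + 1 + 1 + 0 + 1 + 1 + 1 + 1 + 0 + 1 + 1 + 0 + 1 + 1 + 0 + 1 + 1 + 0 + 1 + 1 + 0 = 14
distinct = 253 − 14 = 239

239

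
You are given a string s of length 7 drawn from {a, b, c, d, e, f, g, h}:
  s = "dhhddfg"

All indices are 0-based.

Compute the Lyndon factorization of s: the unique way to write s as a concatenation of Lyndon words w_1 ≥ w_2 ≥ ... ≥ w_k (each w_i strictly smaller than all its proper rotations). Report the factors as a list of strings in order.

emit factor 1: 'dhh' (i=0, period=3)
emit factor 2: 'ddfg' (i=3, period=4)

["dhh", "ddfg"]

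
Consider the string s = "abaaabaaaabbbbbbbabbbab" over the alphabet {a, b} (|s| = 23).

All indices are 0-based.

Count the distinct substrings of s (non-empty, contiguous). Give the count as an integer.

210

sorted suffixes:
  #0 SA[0]=6  'aaaabbbbbbbabbbab'
  #1 SA[1]=2  'aaabaaaabbbbbbbabbbab'
  #2 SA[2]=7  'aaabbbbbbbabbbab'
  #3 SA[3]=3  'aabaaaabbbbbbbabbbab'
  #4 SA[4]=8  'aabbbbbbbabbbab'
  #5 SA[5]=21  'ab'
  #6 SA[6]=4  'abaaaabbbbbbbabbbab'
  #7 SA[7]=0  'abaaabaaaabbbbbbbabbbab'
  #8 SA[8]=17  'abbbab'
  #9 SA[9]=9  'abbbbbbbabbbab'
  #10 SA[10]=22  'b'
  #11 SA[11]=5  'baaaabbbbbbbabbbab'
  #12 SA[12]=1  'baaabaaaabbbbbbbabbbab'
  #13 SA[13]=20  'bab'
  #14 SA[14]=16  'babbbab'
  #15 SA[15]=19  'bbab'
  #16 SA[16]=15  'bbabbbab'
  #17 SA[17]=18  'bbbab'
  #18 SA[18]=14  'bbbabbbab'
  #19 SA[19]=13  'bbbbabbbab'
  #20 SA[20]=12  'bbbbbabbbab'
  #21 SA[21]=11  'bbbbbbabbbab'
  #22 SA[22]=10  'bbbbbbbabbbab'

SA = [6, 2, 7, 3, 8, 21, 4, 0, 17, 9, 22, 5, 1, 20, 16, 19, 15, 18, 14, 13, 12, 11, 10]
rank  pair      lcp
   1  s[6:],s[2:]  3  'aaa'
   2  s[2:],s[7:]  4  'aaab'
   3  s[7:],s[3:]  2  'aa'
   4  s[3:],s[8:]  3  'aab'
   5  s[8:],s[21:]  1  'a'
   6  s[21:],s[4:]  2  'ab'
   7  s[4:],s[0:]  5  'abaaa'
   8  s[0:],s[17:]  2  'ab'
   9  s[17:],s[9:]  4  'abbb'
  10  s[9:],s[22:]  0  ''
  11  s[22:],s[5:]  1  'b'
  12  s[5:],s[1:]  4  'baaa'
  13  s[1:],s[20:]  2  'ba'
  14  s[20:],s[16:]  3  'bab'
  15  s[16:],s[19:]  1  'b'
  16  s[19:],s[15:]  4  'bbab'
  17  s[15:],s[18:]  2  'bb'
  18  s[18:],s[14:]  5  'bbbab'
  19  s[14:],s[13:]  3  'bbb'
  20  s[13:],s[12:]  4  'bbbb'
  21  s[12:],s[11:]  5  'bbbbb'
  22  s[11:],s[10:]  6  'bbbbbb'

n(n+1)/2 = 23·24/2 = 276
Σ LCP = 0 + 3 + 4 + 2 + 3 + 1 + 2 + 5 + 2 + 4 + 0 + 1 + 4 + 2 + 3 + 1 + 4 + 2 + 5 + 3 + 4 + 5 + 6 = 66
distinct = 276 − 66 = 210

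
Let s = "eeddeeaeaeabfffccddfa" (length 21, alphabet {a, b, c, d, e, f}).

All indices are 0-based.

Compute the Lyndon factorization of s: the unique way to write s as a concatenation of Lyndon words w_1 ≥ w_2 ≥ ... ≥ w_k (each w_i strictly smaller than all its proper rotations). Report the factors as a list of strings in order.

emit factor 1: 'e' (i=0, period=1)
emit factor 2: 'e' (i=1, period=1)
emit factor 3: 'ddee' (i=2, period=4)
emit factor 4: 'ae' (i=6, period=2)
emit factor 5: 'ae' (i=8, period=2)
emit factor 6: 'abfffccddf' (i=10, period=10)
emit factor 7: 'a' (i=20, period=1)

["e", "e", "ddee", "ae", "ae", "abfffccddf", "a"]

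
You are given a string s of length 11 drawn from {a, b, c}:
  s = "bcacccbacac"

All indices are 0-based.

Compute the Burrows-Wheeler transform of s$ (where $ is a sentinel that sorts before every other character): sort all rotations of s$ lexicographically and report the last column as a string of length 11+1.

ccbcc$aabcca

rank  rotation      last
    0  $bcacccbacac  c
    1  ac$bcacccbac  c
    2  acac$bcacccb  b
    3  acccbacac$bc  c
    4  bacac$bcaccc  c
    5  bcacccbacac$  $
    6  c$bcacccbaca  a
    7  cac$bcacccba  a
    8  cacccbacac$b  b
    9  cbacac$bcacc  c
   10  ccbacac$bcac  c
   11  cccbacac$bca  a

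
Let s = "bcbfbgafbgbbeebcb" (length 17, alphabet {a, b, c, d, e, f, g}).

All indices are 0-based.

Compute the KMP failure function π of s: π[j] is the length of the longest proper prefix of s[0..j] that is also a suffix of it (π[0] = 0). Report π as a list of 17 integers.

π[0] = 0
j=1 s[j]='c': π[1]=0 (border '')
j=2 s[j]='b': π[2]=1 (border 'b')
j=3 s[j]='f': k: 1→0; π[3]=0 (border '')
j=4 s[j]='b': π[4]=1 (border 'b')
j=5 s[j]='g': k: 1→0; π[5]=0 (border '')
j=6 s[j]='a': π[6]=0 (border '')
j=7 s[j]='f': π[7]=0 (border '')
j=8 s[j]='b': π[8]=1 (border 'b')
j=9 s[j]='g': k: 1→0; π[9]=0 (border '')
j=10 s[j]='b': π[10]=1 (border 'b')
j=11 s[j]='b': k: 1→0; π[11]=1 (border 'b')
j=12 s[j]='e': k: 1→0; π[12]=0 (border '')
j=13 s[j]='e': π[13]=0 (border '')
j=14 s[j]='b': π[14]=1 (border 'b')
j=15 s[j]='c': π[15]=2 (border 'bc')
j=16 s[j]='b': π[16]=3 (border 'bcb')

[0, 0, 1, 0, 1, 0, 0, 0, 1, 0, 1, 1, 0, 0, 1, 2, 3]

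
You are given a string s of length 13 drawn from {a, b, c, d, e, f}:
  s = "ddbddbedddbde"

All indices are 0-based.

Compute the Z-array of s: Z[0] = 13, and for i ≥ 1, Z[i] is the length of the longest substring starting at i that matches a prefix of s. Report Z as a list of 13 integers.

Z[0]=13
i=1: outside box; Z[1]=1 extend→box=[1,2)
i=2: outside box; Z[2]=0
i=3: outside box; Z[3]=3 extend→box=[3,6)
i=4: min(r-i=2, Z[1]=1)=1; Z[4]=1
i=5: min(r-i=1, Z[2]=0)=0; Z[5]=0
i=6: outside box; Z[6]=0
i=7: outside box; Z[7]=2 extend→box=[7,9)
i=8: min(r-i=1, Z[1]=1)=1; Z[8]=4 extend→box=[8,12)
i=9: min(r-i=3, Z[1]=1)=1; Z[9]=1
i=10: min(r-i=2, Z[2]=0)=0; Z[10]=0
i=11: min(r-i=1, Z[3]=3)=1; Z[11]=1
i=12: outside box; Z[12]=0

[13, 1, 0, 3, 1, 0, 0, 2, 4, 1, 0, 1, 0]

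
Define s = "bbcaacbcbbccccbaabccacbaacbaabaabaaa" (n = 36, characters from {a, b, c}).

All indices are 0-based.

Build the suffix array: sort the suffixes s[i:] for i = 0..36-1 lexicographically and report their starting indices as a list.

rank→(start, suffix):
  0 → (35, 'a')
  1 → (34, 'aa')
  2 → (33, 'aaa')
  3 → (30, 'aabaaa')
  4 → (27, 'aabaabaaa')
  5 → (15, 'aabccacbaacbaabaabaaa')
  6 → (23, 'aacbaabaabaaa')
  7 → (3, 'aacbcbbccccbaabccacbaacbaabaabaaa')
  8 → (31, 'abaaa')
  9 → (28, 'abaabaaa')
  10 → (16, 'abccacbaacbaabaabaaa')
  11 → (24, 'acbaabaabaaa')
  12 → (20, 'acbaacbaabaabaaa')
  13 → (4, 'acbcbbccccbaabccacbaacbaabaabaaa')
  14 → (32, 'baaa')
  15 → (29, 'baabaaa')
  16 → (26, 'baabaabaaa')
  17 → (14, 'baabccacbaacbaabaabaaa')
  18 → (22, 'baacbaabaabaaa')
  19 → (0, 'bbcaacbcbbccccbaabccacbaacbaabaabaaa')
  20 → (8, 'bbccccbaabccacbaacbaabaabaaa')
  21 → (1, 'bcaacbcbbccccbaabccacbaacbaabaabaaa')
  22 → (6, 'bcbbccccbaabccacbaacbaabaabaaa')
  23 → (17, 'bccacbaacbaabaabaaa')
  24 → (9, 'bccccbaabccacbaacbaabaabaaa')
  25 → (2, 'caacbcbbccccbaabccacbaacbaabaabaaa')
  26 → (19, 'cacbaacbaabaabaaa')
  27 → (25, 'cbaabaabaaa')
  28 → (13, 'cbaabccacbaacbaabaabaaa')
  29 → (21, 'cbaacbaabaabaaa')
  30 → (7, 'cbbccccbaabccacbaacbaabaabaaa')
  31 → (5, 'cbcbbccccbaabccacbaacbaabaabaaa')
  32 → (18, 'ccacbaacbaabaabaaa')
  33 → (12, 'ccbaabccacbaacbaabaabaaa')
  34 → (11, 'cccbaabccacbaacbaabaabaaa')
  35 → (10, 'ccccbaabccacbaacbaabaabaaa')

[35, 34, 33, 30, 27, 15, 23, 3, 31, 28, 16, 24, 20, 4, 32, 29, 26, 14, 22, 0, 8, 1, 6, 17, 9, 2, 19, 25, 13, 21, 7, 5, 18, 12, 11, 10]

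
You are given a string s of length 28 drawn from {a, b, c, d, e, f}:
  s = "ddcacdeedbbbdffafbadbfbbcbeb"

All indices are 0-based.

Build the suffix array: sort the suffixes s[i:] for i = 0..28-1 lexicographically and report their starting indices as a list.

sorted suffixes:
  #0 SA[0]=3  'acdeedbbbdffafbadbfbbcbeb'
  #1 SA[1]=18  'adbfbbcbeb'
  #2 SA[2]=15  'afbadbfbbcbeb'
  #3 SA[3]=27  'b'
  #4 SA[4]=17  'badbfbbcbeb'
  #5 SA[5]=9  'bbbdffafbadbfbbcbeb'
  #6 SA[6]=22  'bbcbeb'
  #7 SA[7]=10  'bbdffafbadbfbbcbeb'
  #8 SA[8]=23  'bcbeb'
  #9 SA[9]=11  'bdffafbadbfbbcbeb'
  #10 SA[10]=25  'beb'
  #11 SA[11]=20  'bfbbcbeb'
  #12 SA[12]=2  'cacdeedbbbdffafbadbfbbcbeb'
  #13 SA[13]=24  'cbeb'
  #14 SA[14]=4  'cdeedbbbdffafbadbfbbcbeb'
  #15 SA[15]=8  'dbbbdffafbadbfbbcbeb'
  #16 SA[16]=19  'dbfbbcbeb'
  #17 SA[17]=1  'dcacdeedbbbdffafbadbfbbcbeb'
  #18 SA[18]=0  'ddcacdeedbbbdffafbadbfbbcbeb'
  #19 SA[19]=5  'deedbbbdffafbadbfbbcbeb'
  #20 SA[20]=12  'dffafbadbfbbcbeb'
  #21 SA[21]=26  'eb'
  #22 SA[22]=7  'edbbbdffafbadbfbbcbeb'
  #23 SA[23]=6  'eedbbbdffafbadbfbbcbeb'
  #24 SA[24]=14  'fafbadbfbbcbeb'
  #25 SA[25]=16  'fbadbfbbcbeb'
  #26 SA[26]=21  'fbbcbeb'
  #27 SA[27]=13  'ffafbadbfbbcbeb'

[3, 18, 15, 27, 17, 9, 22, 10, 23, 11, 25, 20, 2, 24, 4, 8, 19, 1, 0, 5, 12, 26, 7, 6, 14, 16, 21, 13]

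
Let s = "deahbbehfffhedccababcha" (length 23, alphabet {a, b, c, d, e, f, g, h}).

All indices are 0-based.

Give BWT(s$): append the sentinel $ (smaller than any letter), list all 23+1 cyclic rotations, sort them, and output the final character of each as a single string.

ahcbeahabcdbe$dhbhffcafe

rank  rotation                  last
    0  $deahbbehfffhedccababcha  a
    1  a$deahbbehfffhedccababch  h
    2  ababcha$deahbbehfffhedcc  c
    3  abcha$deahbbehfffhedccab  b
    4  ahbbehfffhedccababcha$de  e
    5  babcha$deahbbehfffhedcca  a
    6  bbehfffhedccababcha$deah  h
    7  bcha$deahbbehfffhedccaba  a
    8  behfffhedccababcha$deahb  b
    9  cababcha$deahbbehfffhedc  c
   10  ccababcha$deahbbehfffhed  d
   11  cha$deahbbehfffhedccabab  b
   12  dccababcha$deahbbehfffhe  e
   13  deahbbehfffhedccababcha$  $
   14  eahbbehfffhedccababcha$d  d
   15  edccababcha$deahbbehfffh  h
   16  ehfffhedccababcha$deahbb  b
   17  fffhedccababcha$deahbbeh  h
   18  ffhedccababcha$deahbbehf  f
   19  fhedccababcha$deahbbehff  f
   20  ha$deahbbehfffhedccababc  c
   21  hbbehfffhedccababcha$dea  a
   22  hedccababcha$deahbbehfff  f
   23  hfffhedccababcha$deahbbe  e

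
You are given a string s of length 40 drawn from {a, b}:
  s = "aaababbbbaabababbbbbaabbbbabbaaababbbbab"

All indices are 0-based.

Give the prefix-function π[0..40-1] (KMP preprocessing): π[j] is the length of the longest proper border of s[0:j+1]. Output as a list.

π[0] = 0
j=1 s[j]='a': π[1]=1 (border 'a')
j=2 s[j]='a': π[2]=2 (border 'aa')
j=3 s[j]='b': k: 2→1→0; π[3]=0 (border '')
j=4 s[j]='a': π[4]=1 (border 'a')
j=5 s[j]='b': k: 1→0; π[5]=0 (border '')
j=6 s[j]='b': π[6]=0 (border '')
j=7 s[j]='b': π[7]=0 (border '')
j=8 s[j]='b': π[8]=0 (border '')
j=9 s[j]='a': π[9]=1 (border 'a')
j=10 s[j]='a': π[10]=2 (border 'aa')
j=11 s[j]='b': k: 2→1→0; π[11]=0 (border '')
j=12 s[j]='a': π[12]=1 (border 'a')
j=13 s[j]='b': k: 1→0; π[13]=0 (border '')
j=14 s[j]='a': π[14]=1 (border 'a')
j=15 s[j]='b': k: 1→0; π[15]=0 (border '')
j=16 s[j]='b': π[16]=0 (border '')
j=17 s[j]='b': π[17]=0 (border '')
j=18 s[j]='b': π[18]=0 (border '')
j=19 s[j]='b': π[19]=0 (border '')
j=20 s[j]='a': π[20]=1 (border 'a')
j=21 s[j]='a': π[21]=2 (border 'aa')
j=22 s[j]='b': k: 2→1→0; π[22]=0 (border '')
j=23 s[j]='b': π[23]=0 (border '')
j=24 s[j]='b': π[24]=0 (border '')
j=25 s[j]='b': π[25]=0 (border '')
j=26 s[j]='a': π[26]=1 (border 'a')
j=27 s[j]='b': k: 1→0; π[27]=0 (border '')
j=28 s[j]='b': π[28]=0 (border '')
j=29 s[j]='a': π[29]=1 (border 'a')
j=30 s[j]='a': π[30]=2 (border 'aa')
j=31 s[j]='a': π[31]=3 (border 'aaa')
j=32 s[j]='b': π[32]=4 (border 'aaab')
j=33 s[j]='a': π[33]=5 (border 'aaaba')
j=34 s[j]='b': π[34]=6 (border 'aaabab')
j=35 s[j]='b': π[35]=7 (border 'aaababb')
j=36 s[j]='b': π[36]=8 (border 'aaababbb')
j=37 s[j]='b': π[37]=9 (border 'aaababbbb')
j=38 s[j]='a': π[38]=10 (border 'aaababbbba')
j=39 s[j]='b': k: 10→1→0; π[39]=0 (border '')

[0, 1, 2, 0, 1, 0, 0, 0, 0, 1, 2, 0, 1, 0, 1, 0, 0, 0, 0, 0, 1, 2, 0, 0, 0, 0, 1, 0, 0, 1, 2, 3, 4, 5, 6, 7, 8, 9, 10, 0]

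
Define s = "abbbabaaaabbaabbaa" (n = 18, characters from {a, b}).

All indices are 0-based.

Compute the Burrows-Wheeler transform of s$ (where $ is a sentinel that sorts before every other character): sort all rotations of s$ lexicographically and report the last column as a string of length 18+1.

rank  rotation             last
    0  $abbbabaaaabbaabbaa  a
    1  a$abbbabaaaabbaabba  a
    2  aa$abbbabaaaabbaabb  b
    3  aaaabbaabbaa$abbbab  b
    4  aaabbaabbaa$abbbaba  a
    5  aabbaa$abbbabaaaabb  b
    6  aabbaabbaa$abbbabaa  a
    7  abaaaabbaabbaa$abbb  b
    8  abbaa$abbbabaaaabba  a
    9  abbaabbaa$abbbabaaa  a
   10  abbbabaaaabbaabbaa$  $
   11  baa$abbbabaaaabbaab  b
   12  baaaabbaabbaa$abbba  a
   13  baabbaa$abbbabaaaab  b
   14  babaaaabbaabbaa$abb  b
   15  bbaa$abbbabaaaabbaa  a
   16  bbaabbaa$abbbabaaaa  a
   17  bbabaaaabbaabbaa$ab  b
   18  bbbabaaaabbaabbaa$a  a

aabbababaa$babbaaba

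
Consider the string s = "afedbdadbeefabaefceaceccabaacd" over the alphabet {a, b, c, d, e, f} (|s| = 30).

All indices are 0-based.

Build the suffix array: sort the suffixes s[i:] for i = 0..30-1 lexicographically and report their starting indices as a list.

[26, 24, 12, 27, 19, 6, 14, 0, 25, 13, 4, 8, 23, 22, 28, 17, 20, 29, 5, 3, 7, 18, 21, 2, 9, 10, 15, 11, 16, 1]

sorted suffixes:
  #0 SA[0]=26  'aacd'
  #1 SA[1]=24  'abaacd'
  #2 SA[2]=12  'abaefceaceccabaacd'
  #3 SA[3]=27  'acd'
  #4 SA[4]=19  'aceccabaacd'
  #5 SA[5]=6  'adbeefabaefceaceccabaacd'
  #6 SA[6]=14  'aefceaceccabaacd'
  #7 SA[7]=0  'afedbdadbeefabaefceaceccabaacd'
  #8 SA[8]=25  'baacd'
  #9 SA[9]=13  'baefceaceccabaacd'
  #10 SA[10]=4  'bdadbeefabaefceaceccabaacd'
  #11 SA[11]=8  'beefabaefceaceccabaacd'
  #12 SA[12]=23  'cabaacd'
  #13 SA[13]=22  'ccabaacd'
  #14 SA[14]=28  'cd'
  #15 SA[15]=17  'ceaceccabaacd'
  #16 SA[16]=20  'ceccabaacd'
  #17 SA[17]=29  'd'
  #18 SA[18]=5  'dadbeefabaefceaceccabaacd'
  #19 SA[19]=3  'dbdadbeefabaefceaceccabaacd'
  #20 SA[20]=7  'dbeefabaefceaceccabaacd'
  #21 SA[21]=18  'eaceccabaacd'
  #22 SA[22]=21  'eccabaacd'
  #23 SA[23]=2  'edbdadbeefabaefceaceccabaacd'
  #24 SA[24]=9  'eefabaefceaceccabaacd'
  #25 SA[25]=10  'efabaefceaceccabaacd'
  #26 SA[26]=15  'efceaceccabaacd'
  #27 SA[27]=11  'fabaefceaceccabaacd'
  #28 SA[28]=16  'fceaceccabaacd'
  #29 SA[29]=1  'fedbdadbeefabaefceaceccabaacd'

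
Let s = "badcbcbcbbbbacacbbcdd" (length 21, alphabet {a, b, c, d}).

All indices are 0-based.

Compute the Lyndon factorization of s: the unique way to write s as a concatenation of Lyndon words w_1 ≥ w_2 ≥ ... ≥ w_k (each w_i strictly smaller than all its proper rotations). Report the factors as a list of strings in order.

emit factor 1: 'b' (i=0, period=1)
emit factor 2: 'adcbcbcbbbb' (i=1, period=11)
emit factor 3: 'acacbbcdd' (i=12, period=9)

["b", "adcbcbcbbbb", "acacbbcdd"]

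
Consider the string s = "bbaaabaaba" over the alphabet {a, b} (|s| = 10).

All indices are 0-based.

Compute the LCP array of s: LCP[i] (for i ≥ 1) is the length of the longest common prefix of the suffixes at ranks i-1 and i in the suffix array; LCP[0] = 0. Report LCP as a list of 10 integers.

[0, 1, 2, 4, 1, 3, 0, 2, 3, 1]

sorted suffixes:
  #0 SA[0]=9  'a'
  #1 SA[1]=2  'aaabaaba'
  #2 SA[2]=6  'aaba'
  #3 SA[3]=3  'aabaaba'
  #4 SA[4]=7  'aba'
  #5 SA[5]=4  'abaaba'
  #6 SA[6]=8  'ba'
  #7 SA[7]=1  'baaabaaba'
  #8 SA[8]=5  'baaba'
  #9 SA[9]=0  'bbaaabaaba'

SA = [9, 2, 6, 3, 7, 4, 8, 1, 5, 0]
[i] adj suffixes → lcp
  [1] 9/2 → 1 ('a')
  [2] 2/6 → 2 ('aa')
  [3] 6/3 → 4 ('aaba')
  [4] 3/7 → 1 ('a')
  [5] 7/4 → 3 ('aba')
  [6] 4/8 → 0 ('')
  [7] 8/1 → 2 ('ba')
  [8] 1/5 → 3 ('baa')
  [9] 5/0 → 1 ('b')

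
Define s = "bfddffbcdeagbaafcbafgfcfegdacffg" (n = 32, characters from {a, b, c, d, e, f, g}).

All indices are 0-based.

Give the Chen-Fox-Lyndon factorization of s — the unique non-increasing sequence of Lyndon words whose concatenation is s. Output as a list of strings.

["bfddff", "bcde", "agb", "aafcbafgfcfegdacffg"]

emit factor 1: 'bfddff' (i=0, period=6)
emit factor 2: 'bcde' (i=6, period=4)
emit factor 3: 'agb' (i=10, period=3)
emit factor 4: 'aafcbafgfcfegdacffg' (i=13, period=19)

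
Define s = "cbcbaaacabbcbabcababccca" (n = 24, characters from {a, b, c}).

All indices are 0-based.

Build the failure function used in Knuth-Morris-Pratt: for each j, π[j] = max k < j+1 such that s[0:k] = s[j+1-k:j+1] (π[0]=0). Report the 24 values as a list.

π[0] = 0
j=1 s[j]='b': π[1]=0 (border '')
j=2 s[j]='c': π[2]=1 (border 'c')
j=3 s[j]='b': π[3]=2 (border 'cb')
j=4 s[j]='a': k: 2→0; π[4]=0 (border '')
j=5 s[j]='a': π[5]=0 (border '')
j=6 s[j]='a': π[6]=0 (border '')
j=7 s[j]='c': π[7]=1 (border 'c')
j=8 s[j]='a': k: 1→0; π[8]=0 (border '')
j=9 s[j]='b': π[9]=0 (border '')
j=10 s[j]='b': π[10]=0 (border '')
j=11 s[j]='c': π[11]=1 (border 'c')
j=12 s[j]='b': π[12]=2 (border 'cb')
j=13 s[j]='a': k: 2→0; π[13]=0 (border '')
j=14 s[j]='b': π[14]=0 (border '')
j=15 s[j]='c': π[15]=1 (border 'c')
j=16 s[j]='a': k: 1→0; π[16]=0 (border '')
j=17 s[j]='b': π[17]=0 (border '')
j=18 s[j]='a': π[18]=0 (border '')
j=19 s[j]='b': π[19]=0 (border '')
j=20 s[j]='c': π[20]=1 (border 'c')
j=21 s[j]='c': k: 1→0; π[21]=1 (border 'c')
j=22 s[j]='c': k: 1→0; π[22]=1 (border 'c')
j=23 s[j]='a': k: 1→0; π[23]=0 (border '')

[0, 0, 1, 2, 0, 0, 0, 1, 0, 0, 0, 1, 2, 0, 0, 1, 0, 0, 0, 0, 1, 1, 1, 0]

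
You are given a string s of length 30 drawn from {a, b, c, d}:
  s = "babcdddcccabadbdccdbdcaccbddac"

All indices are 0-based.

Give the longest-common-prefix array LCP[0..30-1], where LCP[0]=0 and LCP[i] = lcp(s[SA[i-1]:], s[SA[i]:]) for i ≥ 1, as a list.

[0, 2, 1, 2, 1, 0, 2, 1, 1, 3, 2, 0, 1, 2, 1, 1, 2, 2, 2, 1, 2, 0, 1, 4, 1, 2, 3, 1, 2, 2]

sorted suffixes:
  #0 SA[0]=10  'abadbdccdbdcaccbddac'
  #1 SA[1]=1  'abcdddcccabadbdccdbdcaccbddac'
  #2 SA[2]=28  'ac'
  #3 SA[3]=22  'accbddac'
  #4 SA[4]=12  'adbdccdbdcaccbddac'
  #5 SA[5]=0  'babcdddcccabadbdccdbdcaccbddac'
  #6 SA[6]=11  'badbdccdbdcaccbddac'
  #7 SA[7]=2  'bcdddcccabadbdccdbdcaccbddac'
  #8 SA[8]=19  'bdcaccbddac'
  #9 SA[9]=14  'bdccdbdcaccbddac'
  #10 SA[10]=25  'bddac'
  #11 SA[11]=29  'c'
  #12 SA[12]=9  'cabadbdccdbdcaccbddac'
  #13 SA[13]=21  'caccbddac'
  #14 SA[14]=24  'cbddac'
  #15 SA[15]=8  'ccabadbdccdbdcaccbddac'
  #16 SA[16]=23  'ccbddac'
  #17 SA[17]=7  'cccabadbdccdbdcaccbddac'
  #18 SA[18]=16  'ccdbdcaccbddac'
  #19 SA[19]=17  'cdbdcaccbddac'
  #20 SA[20]=3  'cdddcccabadbdccdbdcaccbddac'
  #21 SA[21]=27  'dac'
  #22 SA[22]=18  'dbdcaccbddac'
  #23 SA[23]=13  'dbdccdbdcaccbddac'
  #24 SA[24]=20  'dcaccbddac'
  #25 SA[25]=6  'dcccabadbdccdbdcaccbddac'
  #26 SA[26]=15  'dccdbdcaccbddac'
  #27 SA[27]=26  'ddac'
  #28 SA[28]=5  'ddcccabadbdccdbdcaccbddac'
  #29 SA[29]=4  'dddcccabadbdccdbdcaccbddac'

SA = [10, 1, 28, 22, 12, 0, 11, 2, 19, 14, 25, 29, 9, 21, 24, 8, 23, 7, 16, 17, 3, 27, 18, 13, 20, 6, 15, 26, 5, 4]
i: (SA[i-1],SA[i]) lcp shared
  1: (10,1) 2 'ab'
  2: (1,28) 1 'a'
  3: (28,22) 2 'ac'
  4: (22,12) 1 'a'
  5: (12,0) 0 ''
  6: (0,11) 2 'ba'
  7: (11,2) 1 'b'
  8: (2,19) 1 'b'
  9: (19,14) 3 'bdc'
  10: (14,25) 2 'bd'
  11: (25,29) 0 ''
  12: (29,9) 1 'c'
  13: (9,21) 2 'ca'
  14: (21,24) 1 'c'
  15: (24,8) 1 'c'
  16: (8,23) 2 'cc'
  17: (23,7) 2 'cc'
  18: (7,16) 2 'cc'
  19: (16,17) 1 'c'
  20: (17,3) 2 'cd'
  21: (3,27) 0 ''
  22: (27,18) 1 'd'
  23: (18,13) 4 'dbdc'
  24: (13,20) 1 'd'
  25: (20,6) 2 'dc'
  26: (6,15) 3 'dcc'
  27: (15,26) 1 'd'
  28: (26,5) 2 'dd'
  29: (5,4) 2 'dd'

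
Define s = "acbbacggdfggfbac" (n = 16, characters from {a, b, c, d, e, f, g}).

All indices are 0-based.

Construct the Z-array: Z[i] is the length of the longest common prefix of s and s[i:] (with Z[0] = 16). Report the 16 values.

Z[0]=16
i=1: outside box; Z[1]=0
i=2: outside box; Z[2]=0
i=3: outside box; Z[3]=0
i=4: outside box; Z[4]=2 scan→box=[4,6)
i=5: min(r-i=1, Z[1]=0)=0; Z[5]=0
i=6: outside box; Z[6]=0
i=7: outside box; Z[7]=0
i=8: outside box; Z[8]=0
i=9: outside box; Z[9]=0
i=10: outside box; Z[10]=0
i=11: outside box; Z[11]=0
i=12: outside box; Z[12]=0
i=13: outside box; Z[13]=0
i=14: outside box; Z[14]=2 scan→box=[14,16)
i=15: min(r-i=1, Z[1]=0)=0; Z[15]=0

[16, 0, 0, 0, 2, 0, 0, 0, 0, 0, 0, 0, 0, 0, 2, 0]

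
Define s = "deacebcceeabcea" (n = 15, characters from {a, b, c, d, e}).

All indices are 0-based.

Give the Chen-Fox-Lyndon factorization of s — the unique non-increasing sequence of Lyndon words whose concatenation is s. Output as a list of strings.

["de", "acebccee", "abce", "a"]

emit factor 1: 'de' (i=0, period=2)
emit factor 2: 'acebccee' (i=2, period=8)
emit factor 3: 'abce' (i=10, period=4)
emit factor 4: 'a' (i=14, period=1)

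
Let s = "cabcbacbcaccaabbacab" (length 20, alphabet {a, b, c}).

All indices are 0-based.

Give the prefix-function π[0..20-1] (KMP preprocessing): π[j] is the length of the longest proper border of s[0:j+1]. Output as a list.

π[0] = 0
j=1 s[j]='a': π[1]=0 (border '')
j=2 s[j]='b': π[2]=0 (border '')
j=3 s[j]='c': π[3]=1 (border 'c')
j=4 s[j]='b': k: 1→0; π[4]=0 (border '')
j=5 s[j]='a': π[5]=0 (border '')
j=6 s[j]='c': π[6]=1 (border 'c')
j=7 s[j]='b': k: 1→0; π[7]=0 (border '')
j=8 s[j]='c': π[8]=1 (border 'c')
j=9 s[j]='a': π[9]=2 (border 'ca')
j=10 s[j]='c': k: 2→0; π[10]=1 (border 'c')
j=11 s[j]='c': k: 1→0; π[11]=1 (border 'c')
j=12 s[j]='a': π[12]=2 (border 'ca')
j=13 s[j]='a': k: 2→0; π[13]=0 (border '')
j=14 s[j]='b': π[14]=0 (border '')
j=15 s[j]='b': π[15]=0 (border '')
j=16 s[j]='a': π[16]=0 (border '')
j=17 s[j]='c': π[17]=1 (border 'c')
j=18 s[j]='a': π[18]=2 (border 'ca')
j=19 s[j]='b': π[19]=3 (border 'cab')

[0, 0, 0, 1, 0, 0, 1, 0, 1, 2, 1, 1, 2, 0, 0, 0, 0, 1, 2, 3]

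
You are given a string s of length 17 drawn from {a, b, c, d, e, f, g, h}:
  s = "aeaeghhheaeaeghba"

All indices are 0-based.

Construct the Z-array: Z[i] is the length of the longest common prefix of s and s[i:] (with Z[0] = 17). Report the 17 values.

Z[0]=17
i=1: outside box; Z[1]=0
i=2: outside box; Z[2]=2 scan→box=[2,4)
i=3: min(r-i=1, Z[1]=0)=0; Z[3]=0
i=4: outside box; Z[4]=0
i=5: outside box; Z[5]=0
i=6: outside box; Z[6]=0
i=7: outside box; Z[7]=0
i=8: outside box; Z[8]=0
i=9: outside box; Z[9]=6 scan→box=[9,15)
i=10: min(r-i=5, Z[1]=0)=0; Z[10]=0
i=11: min(r-i=4, Z[2]=2)=2; Z[11]=2
i=12: min(r-i=3, Z[3]=0)=0; Z[12]=0
i=13: min(r-i=2, Z[4]=0)=0; Z[13]=0
i=14: min(r-i=1, Z[5]=0)=0; Z[14]=0
i=15: outside box; Z[15]=0
i=16: outside box; Z[16]=1 scan→box=[16,17)

[17, 0, 2, 0, 0, 0, 0, 0, 0, 6, 0, 2, 0, 0, 0, 0, 1]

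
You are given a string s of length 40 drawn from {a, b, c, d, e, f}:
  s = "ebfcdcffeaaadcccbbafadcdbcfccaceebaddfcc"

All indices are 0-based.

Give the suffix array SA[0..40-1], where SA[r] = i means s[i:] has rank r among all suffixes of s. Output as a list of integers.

[9, 10, 29, 11, 20, 34, 18, 33, 17, 16, 24, 1, 39, 28, 15, 38, 27, 14, 13, 22, 3, 30, 25, 5, 23, 12, 21, 4, 35, 36, 8, 32, 0, 31, 19, 37, 26, 2, 7, 6]

rank | idx | suffix
   0 |   9 | aaadcccbbafadcdbcfccaceebaddfcc
   1 |  10 | aadcccbbafadcdbcfccaceebaddfcc
   2 |  29 | aceebaddfcc
   3 |  11 | adcccbbafadcdbcfccaceebaddfcc
   4 |  20 | adcdbcfccaceebaddfcc
   5 |  34 | addfcc
   6 |  18 | afadcdbcfccaceebaddfcc
   7 |  33 | baddfcc
   8 |  17 | bafadcdbcfccaceebaddfcc
   9 |  16 | bbafadcdbcfccaceebaddfcc
  10 |  24 | bcfccaceebaddfcc
  11 |   1 | bfcdcffeaaadcccbbafadcdbcfccaceebaddfcc
  12 |  39 | c
  13 |  28 | caceebaddfcc
  14 |  15 | cbbafadcdbcfccaceebaddfcc
  15 |  38 | cc
  16 |  27 | ccaceebaddfcc
  17 |  14 | ccbbafadcdbcfccaceebaddfcc
  18 |  13 | cccbbafadcdbcfccaceebaddfcc
  19 |  22 | cdbcfccaceebaddfcc
  20 |   3 | cdcffeaaadcccbbafadcdbcfccaceebaddfcc
  21 |  30 | ceebaddfcc
  22 |  25 | cfccaceebaddfcc
  23 |   5 | cffeaaadcccbbafadcdbcfccaceebaddfcc
  24 |  23 | dbcfccaceebaddfcc
  25 |  12 | dcccbbafadcdbcfccaceebaddfcc
  26 |  21 | dcdbcfccaceebaddfcc
  27 |   4 | dcffeaaadcccbbafadcdbcfccaceebaddfcc
  28 |  35 | ddfcc
  29 |  36 | dfcc
  30 |   8 | eaaadcccbbafadcdbcfccaceebaddfcc
  31 |  32 | ebaddfcc
  32 |   0 | ebfcdcffeaaadcccbbafadcdbcfccaceebaddfcc
  33 |  31 | eebaddfcc
  34 |  19 | fadcdbcfccaceebaddfcc
  35 |  37 | fcc
  36 |  26 | fccaceebaddfcc
  37 |   2 | fcdcffeaaadcccbbafadcdbcfccaceebaddfcc
  38 |   7 | feaaadcccbbafadcdbcfccaceebaddfcc
  39 |   6 | ffeaaadcccbbafadcdbcfccaceebaddfcc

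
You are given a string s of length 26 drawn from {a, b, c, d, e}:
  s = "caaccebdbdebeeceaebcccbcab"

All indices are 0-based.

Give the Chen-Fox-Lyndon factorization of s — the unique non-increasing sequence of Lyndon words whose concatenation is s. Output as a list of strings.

emit factor 1: 'c' (i=0, period=1)
emit factor 2: 'aaccebdbdebeeceaebcccbcab' (i=1, period=25)

["c", "aaccebdbdebeeceaebcccbcab"]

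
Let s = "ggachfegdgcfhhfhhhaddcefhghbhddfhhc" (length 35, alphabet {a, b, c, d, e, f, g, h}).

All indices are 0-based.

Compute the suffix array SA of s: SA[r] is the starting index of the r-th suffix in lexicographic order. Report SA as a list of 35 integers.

rank | idx | suffix
   0 |   2 | achfegdgcfhhfhhhaddcefhghbhddfhhc
   1 |  18 | addcefhghbhddfhhc
   2 |  27 | bhddfhhc
   3 |  34 | c
   4 |  21 | cefhghbhddfhhc
   5 |  10 | cfhhfhhhaddcefhghbhddfhhc
   6 |   3 | chfegdgcfhhfhhhaddcefhghbhddfhhc
   7 |  20 | dcefhghbhddfhhc
   8 |  19 | ddcefhghbhddfhhc
   9 |  29 | ddfhhc
  10 |  30 | dfhhc
  11 |   8 | dgcfhhfhhhaddcefhghbhddfhhc
  12 |  22 | efhghbhddfhhc
  13 |   6 | egdgcfhhfhhhaddcefhghbhddfhhc
  14 |   5 | fegdgcfhhfhhhaddcefhghbhddfhhc
  15 |  23 | fhghbhddfhhc
  16 |  31 | fhhc
  17 |  11 | fhhfhhhaddcefhghbhddfhhc
  18 |  14 | fhhhaddcefhghbhddfhhc
  19 |   1 | gachfegdgcfhhfhhhaddcefhghbhddfhhc
  20 |   9 | gcfhhfhhhaddcefhghbhddfhhc
  21 |   7 | gdgcfhhfhhhaddcefhghbhddfhhc
  22 |   0 | ggachfegdgcfhhfhhhaddcefhghbhddfhhc
  23 |  25 | ghbhddfhhc
  24 |  17 | haddcefhghbhddfhhc
  25 |  26 | hbhddfhhc
  26 |  33 | hc
  27 |  28 | hddfhhc
  28 |   4 | hfegdgcfhhfhhhaddcefhghbhddfhhc
  29 |  13 | hfhhhaddcefhghbhddfhhc
  30 |  24 | hghbhddfhhc
  31 |  16 | hhaddcefhghbhddfhhc
  32 |  32 | hhc
  33 |  12 | hhfhhhaddcefhghbhddfhhc
  34 |  15 | hhhaddcefhghbhddfhhc

[2, 18, 27, 34, 21, 10, 3, 20, 19, 29, 30, 8, 22, 6, 5, 23, 31, 11, 14, 1, 9, 7, 0, 25, 17, 26, 33, 28, 4, 13, 24, 16, 32, 12, 15]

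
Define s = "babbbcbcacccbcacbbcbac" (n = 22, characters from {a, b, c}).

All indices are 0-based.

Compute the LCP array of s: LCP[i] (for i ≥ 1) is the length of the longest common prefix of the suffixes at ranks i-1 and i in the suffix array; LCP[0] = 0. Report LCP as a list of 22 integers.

rank | idx | suffix
   0 |   1 | abbbcbcacccbcacbbcbac
   1 |  20 | ac
   2 |  14 | acbbcbac
   3 |   8 | acccbcacbbcbac
   4 |   0 | babbbcbcacccbcacbbcbac
   5 |  19 | bac
   6 |   2 | bbbcbcacccbcacbbcbac
   7 |  16 | bbcbac
   8 |   3 | bbcbcacccbcacbbcbac
   9 |  12 | bcacbbcbac
  10 |   6 | bcacccbcacbbcbac
  11 |  17 | bcbac
  12 |   4 | bcbcacccbcacbbcbac
  13 |  21 | c
  14 |  13 | cacbbcbac
  15 |   7 | cacccbcacbbcbac
  16 |  18 | cbac
  17 |  15 | cbbcbac
  18 |  11 | cbcacbbcbac
  19 |   5 | cbcacccbcacbbcbac
  20 |  10 | ccbcacbbcbac
  21 |   9 | cccbcacbbcbac

SA = [1, 20, 14, 8, 0, 19, 2, 16, 3, 12, 6, 17, 4, 21, 13, 7, 18, 15, 11, 5, 10, 9]
rank  pair      lcp
   1  s[1:],s[20:]  1  'a'
   2  s[20:],s[14:]  2  'ac'
   3  s[14:],s[8:]  2  'ac'
   4  s[8:],s[0:]  0  ''
   5  s[0:],s[19:]  2  'ba'
   6  s[19:],s[2:]  1  'b'
   7  s[2:],s[16:]  2  'bb'
   8  s[16:],s[3:]  4  'bbcb'
   9  s[3:],s[12:]  1  'b'
  10  s[12:],s[6:]  4  'bcac'
  11  s[6:],s[17:]  2  'bc'
  12  s[17:],s[4:]  3  'bcb'
  13  s[4:],s[21:]  0  ''
  14  s[21:],s[13:]  1  'c'
  15  s[13:],s[7:]  3  'cac'
  16  s[7:],s[18:]  1  'c'
  17  s[18:],s[15:]  2  'cb'
  18  s[15:],s[11:]  2  'cb'
  19  s[11:],s[5:]  5  'cbcac'
  20  s[5:],s[10:]  1  'c'
  21  s[10:],s[9:]  2  'cc'

[0, 1, 2, 2, 0, 2, 1, 2, 4, 1, 4, 2, 3, 0, 1, 3, 1, 2, 2, 5, 1, 2]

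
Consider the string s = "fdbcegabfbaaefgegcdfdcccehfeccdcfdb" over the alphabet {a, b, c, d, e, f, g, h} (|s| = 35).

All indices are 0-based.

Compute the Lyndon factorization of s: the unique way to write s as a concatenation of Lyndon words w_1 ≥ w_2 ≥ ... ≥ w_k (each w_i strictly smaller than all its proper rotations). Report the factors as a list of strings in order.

emit factor 1: 'f' (i=0, period=1)
emit factor 2: 'd' (i=1, period=1)
emit factor 3: 'bceg' (i=2, period=4)
emit factor 4: 'abfb' (i=6, period=4)
emit factor 5: 'aaefgegcdfdcccehfeccdcfdb' (i=10, period=25)

["f", "d", "bceg", "abfb", "aaefgegcdfdcccehfeccdcfdb"]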